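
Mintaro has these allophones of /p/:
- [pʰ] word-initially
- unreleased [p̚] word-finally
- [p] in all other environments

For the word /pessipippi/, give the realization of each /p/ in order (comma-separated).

[pʰ], [p], [p], [p]

Occurrence 1 (position 1): word-initially → [pʰ].
Occurrence 2 (position 6): no conditioning environment matches → elsewhere allophone [p].
Occurrence 3 (position 8): no conditioning environment matches → elsewhere allophone [p].
Occurrence 4 (position 9): no conditioning environment matches → elsewhere allophone [p].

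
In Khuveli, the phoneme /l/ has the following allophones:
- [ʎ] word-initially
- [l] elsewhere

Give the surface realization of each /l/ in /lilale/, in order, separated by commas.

Occurrence 1 (position 1): word-initially → [ʎ].
Occurrence 2 (position 3): no conditioning environment matches → elsewhere allophone [l].
Occurrence 3 (position 5): no conditioning environment matches → elsewhere allophone [l].

[ʎ], [l], [l]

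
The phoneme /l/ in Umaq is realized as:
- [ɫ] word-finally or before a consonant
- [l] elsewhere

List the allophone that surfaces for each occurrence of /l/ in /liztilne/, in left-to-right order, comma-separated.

[l], [ɫ]

Occurrence 1 (position 1): no conditioning environment matches → elsewhere allophone [l].
Occurrence 2 (position 6): word-finally or before a consonant → [ɫ].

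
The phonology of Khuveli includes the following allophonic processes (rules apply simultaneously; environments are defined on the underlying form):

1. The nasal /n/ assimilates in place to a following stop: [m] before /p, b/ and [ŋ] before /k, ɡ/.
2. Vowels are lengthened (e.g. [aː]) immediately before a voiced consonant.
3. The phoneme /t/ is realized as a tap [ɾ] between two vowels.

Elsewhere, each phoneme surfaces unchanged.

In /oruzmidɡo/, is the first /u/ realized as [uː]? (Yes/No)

Yes

/u/ — between /r/ and /z/, before a voiced consonant — surfaces as [uː] (rule 2).
The actual realization is [uː], which matches [uː].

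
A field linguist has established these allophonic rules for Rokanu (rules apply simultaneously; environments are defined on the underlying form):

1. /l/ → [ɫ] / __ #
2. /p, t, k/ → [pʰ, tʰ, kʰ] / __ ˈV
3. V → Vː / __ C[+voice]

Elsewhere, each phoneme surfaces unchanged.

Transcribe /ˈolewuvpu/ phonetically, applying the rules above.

/o/ (word-initial): before a voiced consonant, so rule 3 applies → [oː].
/l/ — between /o/ and /e/; rule 1 does not apply here → [l].
Rule 3 applies to /e/ (between /l/ and /w/: before a voiced consonant) → [eː].
/u/ (between /w/ and /v/): before a voiced consonant, so rule 3 applies → [uː].
/p/ (between /v/ and /u/) fails the environment for rule 2, so it stays [p].
/u/ — word-final; rule 3 does not apply here → [u].

[ˈoːleːwuːvpu]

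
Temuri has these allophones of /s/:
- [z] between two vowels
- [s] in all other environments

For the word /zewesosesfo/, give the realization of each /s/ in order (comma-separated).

Occurrence 1 (position 5): between two vowels → [z].
Occurrence 2 (position 7): between two vowels → [z].
Occurrence 3 (position 9): no conditioning environment matches → elsewhere allophone [s].

[z], [z], [s]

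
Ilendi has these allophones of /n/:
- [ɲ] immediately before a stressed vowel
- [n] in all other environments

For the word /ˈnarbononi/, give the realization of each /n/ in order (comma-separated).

Occurrence 1 (position 1): immediately before a stressed vowel → [ɲ].
Occurrence 2 (position 6): no conditioning environment matches → elsewhere allophone [n].
Occurrence 3 (position 8): no conditioning environment matches → elsewhere allophone [n].

[ɲ], [n], [n]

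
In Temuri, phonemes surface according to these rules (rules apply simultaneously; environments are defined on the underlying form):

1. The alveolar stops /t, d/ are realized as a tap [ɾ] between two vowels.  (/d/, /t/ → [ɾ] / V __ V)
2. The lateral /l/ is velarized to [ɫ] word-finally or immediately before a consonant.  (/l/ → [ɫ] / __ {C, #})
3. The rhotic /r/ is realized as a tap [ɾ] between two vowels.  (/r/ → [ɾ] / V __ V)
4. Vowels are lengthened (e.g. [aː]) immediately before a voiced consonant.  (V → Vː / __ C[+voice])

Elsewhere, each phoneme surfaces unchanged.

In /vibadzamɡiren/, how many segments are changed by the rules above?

Segments that undergo a rule: /i/ → [iː] (rule 4); /a/ → [aː] (rule 4); /a/ → [aː] (rule 4); /i/ → [iː] (rule 4); /r/ → [ɾ] (rule 3); /e/ → [eː] (rule 4).
All other segments surface unchanged.

6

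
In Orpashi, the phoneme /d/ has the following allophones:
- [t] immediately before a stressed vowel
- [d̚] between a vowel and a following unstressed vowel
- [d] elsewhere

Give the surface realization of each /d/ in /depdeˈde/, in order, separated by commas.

[d], [d], [t]

Occurrence 1 (position 1): no conditioning environment matches → elsewhere allophone [d].
Occurrence 2 (position 4): no conditioning environment matches → elsewhere allophone [d].
Occurrence 3 (position 6): immediately before a stressed vowel → [t].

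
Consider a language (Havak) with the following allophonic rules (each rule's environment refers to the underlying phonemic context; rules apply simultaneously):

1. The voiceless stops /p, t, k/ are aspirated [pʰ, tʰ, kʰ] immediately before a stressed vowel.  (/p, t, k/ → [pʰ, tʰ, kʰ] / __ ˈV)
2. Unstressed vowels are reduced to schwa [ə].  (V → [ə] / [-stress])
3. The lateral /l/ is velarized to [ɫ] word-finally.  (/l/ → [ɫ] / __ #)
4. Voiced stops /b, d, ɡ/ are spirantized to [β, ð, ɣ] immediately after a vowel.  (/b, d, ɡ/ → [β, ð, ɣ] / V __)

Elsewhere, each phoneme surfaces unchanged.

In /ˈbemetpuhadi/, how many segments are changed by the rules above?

Segments that undergo a rule: /e/ → [ə] (rule 2); /u/ → [ə] (rule 2); /a/ → [ə] (rule 2); /d/ → [ð] (rule 4); /i/ → [ə] (rule 2).
All other segments surface unchanged.

5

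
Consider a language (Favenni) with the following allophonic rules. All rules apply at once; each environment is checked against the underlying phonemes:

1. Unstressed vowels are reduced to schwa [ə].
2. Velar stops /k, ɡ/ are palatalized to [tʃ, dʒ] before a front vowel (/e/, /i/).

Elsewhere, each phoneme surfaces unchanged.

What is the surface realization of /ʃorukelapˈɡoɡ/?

Rule 1 applies to /o/ (between /ʃ/ and /r/: in an unstressed syllable) → [ə].
/u/ (between /r/ and /k/): in an unstressed syllable, so rule 1 applies → [ə].
/k/ (between /u/ and /e/): before a front vowel, so rule 2 applies → [tʃ].
/e/ (between /k/ and /l/): in an unstressed syllable, so rule 1 applies → [ə].
/a/ — between /l/ and /p/, in an unstressed syllable — surfaces as [ə] (rule 1).
/ɡ/ (between /p/ and /o/): rule 2 targets it, but not before a front vowel → unchanged [ɡ].
/o/ (between /ɡ/ and /ɡ/): rule 1 targets it, but not in an unstressed syllable → unchanged [o].
/ɡ/ (word-final) is in the target of rule 2 but the environment (before a front vowel) is not met → [ɡ].

[ʃərətʃələpˈɡoɡ]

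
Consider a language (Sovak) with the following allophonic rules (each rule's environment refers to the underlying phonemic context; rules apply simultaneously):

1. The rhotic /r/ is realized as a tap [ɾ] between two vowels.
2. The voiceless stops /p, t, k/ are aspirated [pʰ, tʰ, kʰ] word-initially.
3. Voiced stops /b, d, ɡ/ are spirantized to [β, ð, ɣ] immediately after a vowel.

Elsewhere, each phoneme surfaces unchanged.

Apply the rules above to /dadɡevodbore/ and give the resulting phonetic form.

[daðɡevoðboɾe]

/d/ (word-initial): rule 3 targets it, but not immediately after a vowel → unchanged [d].
/a/ (between /d/ and /d/) is unaffected → [a].
/d/ — between /a/ and /ɡ/, immediately after a vowel — surfaces as [ð] (rule 3).
/ɡ/ — between /d/ and /e/; rule 3 does not apply here → [ɡ].
/e/ (between /ɡ/ and /v/) is unaffected → [e].
/v/ stays [v].
/o/ stays [o].
/d/ (between /o/ and /b/): immediately after a vowel, so rule 3 applies → [ð].
/b/ (between /d/ and /o/) fails the environment for rule 3, so it stays [b].
/o/ (between /b/ and /r/): no rule targets it → [o].
/r/ meets the environment for rule 1 (between two vowels) → [ɾ].
/e/ — not in any rule's target class → [e].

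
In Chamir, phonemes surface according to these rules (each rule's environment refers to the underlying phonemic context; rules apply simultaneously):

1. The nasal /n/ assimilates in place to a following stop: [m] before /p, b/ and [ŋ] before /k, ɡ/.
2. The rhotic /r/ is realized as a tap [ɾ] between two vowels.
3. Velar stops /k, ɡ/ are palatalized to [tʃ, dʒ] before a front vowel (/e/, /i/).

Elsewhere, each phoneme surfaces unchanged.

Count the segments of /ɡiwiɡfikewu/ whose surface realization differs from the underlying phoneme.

2

Segments that undergo a rule: /ɡ/ → [dʒ] (rule 3); /k/ → [tʃ] (rule 3).
All other segments surface unchanged.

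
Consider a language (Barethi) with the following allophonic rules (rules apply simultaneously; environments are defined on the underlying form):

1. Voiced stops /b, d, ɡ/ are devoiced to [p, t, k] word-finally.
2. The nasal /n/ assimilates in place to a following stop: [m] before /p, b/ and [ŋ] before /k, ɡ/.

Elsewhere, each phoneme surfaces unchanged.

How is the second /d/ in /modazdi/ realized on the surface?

/d/ (between /z/ and /i/) is in the target of rule 1 but the environment (word-finally) is not met → [d].

[d]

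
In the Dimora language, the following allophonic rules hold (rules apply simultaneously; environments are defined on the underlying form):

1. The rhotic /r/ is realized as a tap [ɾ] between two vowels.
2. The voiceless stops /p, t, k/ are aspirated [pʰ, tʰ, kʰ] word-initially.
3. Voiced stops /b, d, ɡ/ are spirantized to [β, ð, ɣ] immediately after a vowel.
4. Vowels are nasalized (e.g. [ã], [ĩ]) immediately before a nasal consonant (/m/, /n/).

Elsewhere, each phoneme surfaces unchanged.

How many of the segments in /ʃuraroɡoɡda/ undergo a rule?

4

Segments that undergo a rule: /r/ → [ɾ] (rule 1); /r/ → [ɾ] (rule 1); /ɡ/ → [ɣ] (rule 3); /ɡ/ → [ɣ] (rule 3).
All other segments surface unchanged.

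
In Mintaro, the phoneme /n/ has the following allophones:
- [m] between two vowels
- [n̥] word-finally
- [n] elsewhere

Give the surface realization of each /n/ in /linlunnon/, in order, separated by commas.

[n], [n], [n], [n̥]

Occurrence 1 (position 3): no conditioning environment matches → elsewhere allophone [n].
Occurrence 2 (position 6): no conditioning environment matches → elsewhere allophone [n].
Occurrence 3 (position 7): no conditioning environment matches → elsewhere allophone [n].
Occurrence 4 (position 9): word-finally → [n̥].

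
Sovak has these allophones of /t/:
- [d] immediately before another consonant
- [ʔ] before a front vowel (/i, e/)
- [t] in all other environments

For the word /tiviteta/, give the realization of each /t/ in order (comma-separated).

[ʔ], [ʔ], [t]

Occurrence 1 (position 1): before a front vowel (/i, e/) → [ʔ].
Occurrence 2 (position 5): before a front vowel (/i, e/) → [ʔ].
Occurrence 3 (position 7): no conditioning environment matches → elsewhere allophone [t].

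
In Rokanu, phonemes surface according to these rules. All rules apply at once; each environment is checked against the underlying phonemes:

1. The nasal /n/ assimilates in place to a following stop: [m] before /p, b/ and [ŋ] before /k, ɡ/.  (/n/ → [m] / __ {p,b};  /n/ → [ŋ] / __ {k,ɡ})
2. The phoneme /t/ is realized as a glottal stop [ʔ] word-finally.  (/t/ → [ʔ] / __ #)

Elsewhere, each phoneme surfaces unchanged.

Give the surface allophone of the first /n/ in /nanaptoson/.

[n]

/n/ — word-initial; rule 1 does not apply here → [n].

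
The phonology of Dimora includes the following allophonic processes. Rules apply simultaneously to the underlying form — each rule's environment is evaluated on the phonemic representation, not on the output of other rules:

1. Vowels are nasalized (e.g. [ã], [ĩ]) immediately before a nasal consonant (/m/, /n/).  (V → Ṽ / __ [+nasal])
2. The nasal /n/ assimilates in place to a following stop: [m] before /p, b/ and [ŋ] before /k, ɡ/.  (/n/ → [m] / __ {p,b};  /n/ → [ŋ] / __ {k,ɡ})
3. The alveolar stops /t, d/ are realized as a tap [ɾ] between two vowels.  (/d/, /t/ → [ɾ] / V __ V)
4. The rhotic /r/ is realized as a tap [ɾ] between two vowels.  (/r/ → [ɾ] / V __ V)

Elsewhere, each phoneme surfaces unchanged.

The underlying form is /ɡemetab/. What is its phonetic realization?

[ɡẽmeɾab]

Rule 1 applies to /e/ (between /ɡ/ and /m/: before a nasal consonant) → [ẽ].
/e/ (between /m/ and /t/) fails the environment for rule 1, so it stays [e].
/t/ meets the environment for rule 3 (between two vowels) → [ɾ].
/a/ (between /t/ and /b/): rule 1 targets it, but not before a nasal consonant → unchanged [a].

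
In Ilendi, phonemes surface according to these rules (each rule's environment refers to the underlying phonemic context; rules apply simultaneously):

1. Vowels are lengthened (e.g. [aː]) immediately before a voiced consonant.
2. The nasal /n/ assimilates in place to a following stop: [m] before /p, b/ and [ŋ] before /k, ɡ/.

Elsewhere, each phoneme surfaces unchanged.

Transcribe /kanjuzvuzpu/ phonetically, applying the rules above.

/k/ (word-initial) is unaffected → [k].
Rule 1 applies to /a/ (between /k/ and /n/: before a voiced consonant) → [aː].
/n/ (between /a/ and /j/) is in the target of rule 2 but the environment (before a labial or velar stop) is not met → [n].
/j/ — not in any rule's target class → [j].
/u/ (between /j/ and /z/): before a voiced consonant, so rule 1 applies → [uː].
/z/ — not in any rule's target class → [z].
/v/ — not in any rule's target class → [v].
/u/ — between /v/ and /z/, before a voiced consonant — surfaces as [uː] (rule 1).
/z/ (between /u/ and /p/) is unaffected → [z].
/p/ — not in any rule's target class → [p].
/u/ (word-final): rule 1 targets it, but not before a voiced consonant → unchanged [u].

[kaːnjuːzvuːzpu]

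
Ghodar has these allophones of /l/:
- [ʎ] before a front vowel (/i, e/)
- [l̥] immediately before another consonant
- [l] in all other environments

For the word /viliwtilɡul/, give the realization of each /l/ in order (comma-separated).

Occurrence 1 (position 3): before a front vowel (/i, e/) → [ʎ].
Occurrence 2 (position 8): immediately before another consonant → [l̥].
Occurrence 3 (position 11): no conditioning environment matches → elsewhere allophone [l].

[ʎ], [l̥], [l]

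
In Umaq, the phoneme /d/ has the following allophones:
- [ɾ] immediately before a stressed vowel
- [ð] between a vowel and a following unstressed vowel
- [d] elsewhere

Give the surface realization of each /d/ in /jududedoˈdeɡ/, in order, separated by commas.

Occurrence 1 (position 3): between a vowel and a following unstressed vowel → [ð].
Occurrence 2 (position 5): between a vowel and a following unstressed vowel → [ð].
Occurrence 3 (position 7): between a vowel and a following unstressed vowel → [ð].
Occurrence 4 (position 9): immediately before a stressed vowel → [ɾ].

[ð], [ð], [ð], [ɾ]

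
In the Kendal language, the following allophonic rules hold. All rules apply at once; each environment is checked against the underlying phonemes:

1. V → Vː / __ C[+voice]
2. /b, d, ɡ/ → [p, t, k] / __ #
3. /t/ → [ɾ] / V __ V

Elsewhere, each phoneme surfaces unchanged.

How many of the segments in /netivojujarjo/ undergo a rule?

Segments that undergo a rule: /t/ → [ɾ] (rule 3); /i/ → [iː] (rule 1); /o/ → [oː] (rule 1); /u/ → [uː] (rule 1); /a/ → [aː] (rule 1).
All other segments surface unchanged.

5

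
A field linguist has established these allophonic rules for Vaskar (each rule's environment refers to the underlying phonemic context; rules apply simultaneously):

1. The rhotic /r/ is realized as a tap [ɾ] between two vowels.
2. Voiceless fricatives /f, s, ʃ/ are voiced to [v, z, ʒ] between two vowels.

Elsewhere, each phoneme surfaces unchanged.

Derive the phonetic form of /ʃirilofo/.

/ʃ/ (word-initial) is in the target of rule 2 but the environment (between two vowels) is not met → [ʃ].
/r/ — between /i/ and /i/, between two vowels — surfaces as [ɾ] (rule 1).
Rule 2 applies to /f/ (between /o/ and /o/: between two vowels) → [v].

[ʃiɾilovo]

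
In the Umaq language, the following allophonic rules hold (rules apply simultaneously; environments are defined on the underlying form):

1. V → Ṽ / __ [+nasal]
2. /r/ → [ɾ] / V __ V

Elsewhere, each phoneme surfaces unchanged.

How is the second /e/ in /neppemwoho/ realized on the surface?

/e/ (between /p/ and /m/): before a nasal consonant, so rule 1 applies → [ẽ].

[ẽ]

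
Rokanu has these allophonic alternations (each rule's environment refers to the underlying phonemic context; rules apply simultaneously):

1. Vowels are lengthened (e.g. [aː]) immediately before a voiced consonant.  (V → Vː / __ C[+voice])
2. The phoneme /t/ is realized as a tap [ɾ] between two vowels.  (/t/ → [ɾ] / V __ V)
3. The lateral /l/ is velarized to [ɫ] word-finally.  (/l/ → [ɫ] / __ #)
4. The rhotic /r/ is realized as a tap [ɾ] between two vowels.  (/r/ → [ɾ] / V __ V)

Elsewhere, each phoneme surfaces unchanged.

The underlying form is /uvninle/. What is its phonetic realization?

[uːvniːnle]

/u/ (word-initial): before a voiced consonant, so rule 1 applies → [uː].
/v/ (between /u/ and /n/) is unaffected → [v].
/n/ stays [n].
/i/ meets the environment for rule 1 (before a voiced consonant) → [iː].
/n/ (between /i/ and /l/) is unaffected → [n].
/l/ (between /n/ and /e/) fails the environment for rule 3, so it stays [l].
/e/ (word-final) fails the environment for rule 1, so it stays [e].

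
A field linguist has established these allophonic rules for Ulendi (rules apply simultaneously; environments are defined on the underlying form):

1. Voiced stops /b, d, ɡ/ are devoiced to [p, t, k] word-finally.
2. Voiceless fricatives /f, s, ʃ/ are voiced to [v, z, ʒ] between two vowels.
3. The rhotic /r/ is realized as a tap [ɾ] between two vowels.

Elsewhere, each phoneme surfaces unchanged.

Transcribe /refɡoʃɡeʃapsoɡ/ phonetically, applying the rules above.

[refɡoʃɡeʒapsok]

/r/ (word-initial) fails the environment for rule 3, so it stays [r].
/e/ — not in any rule's target class → [e].
/f/ — between /e/ and /ɡ/; rule 2 does not apply here → [f].
/ɡ/ (between /f/ and /o/) is in the target of rule 1 but the environment (word-finally) is not met → [ɡ].
/o/ (between /ɡ/ and /ʃ/) is unaffected → [o].
/ʃ/ (between /o/ and /ɡ/) fails the environment for rule 2, so it stays [ʃ].
/ɡ/ (between /ʃ/ and /e/) fails the environment for rule 1, so it stays [ɡ].
/e/ (between /ɡ/ and /ʃ/) is unaffected → [e].
/ʃ/ meets the environment for rule 2 (between two vowels) → [ʒ].
/a/ — not in any rule's target class → [a].
/p/ (between /a/ and /s/) is unaffected → [p].
/s/ — between /p/ and /o/; rule 2 does not apply here → [s].
/o/ — not in any rule's target class → [o].
/ɡ/ (word-final): word-finally, so rule 1 applies → [k].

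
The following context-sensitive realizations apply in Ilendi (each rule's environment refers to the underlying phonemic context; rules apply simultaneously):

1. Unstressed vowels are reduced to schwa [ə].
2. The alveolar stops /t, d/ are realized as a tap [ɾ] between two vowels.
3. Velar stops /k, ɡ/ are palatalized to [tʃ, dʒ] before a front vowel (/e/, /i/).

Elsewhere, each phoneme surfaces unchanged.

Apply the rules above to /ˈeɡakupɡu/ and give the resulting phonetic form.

/e/ (word-initial) fails the environment for rule 1, so it stays [e].
/ɡ/ (between /e/ and /a/): rule 3 targets it, but not before a front vowel → unchanged [ɡ].
Rule 1 applies to /a/ (between /ɡ/ and /k/: in an unstressed syllable) → [ə].
/k/ (between /a/ and /u/) is in the target of rule 3 but the environment (before a front vowel) is not met → [k].
/u/ (between /k/ and /p/) occurs in an unstressed syllable → [ə] by rule 1.
/p/ (between /u/ and /ɡ/) is unaffected → [p].
/ɡ/ (between /p/ and /u/) is in the target of rule 3 but the environment (before a front vowel) is not met → [ɡ].
/u/ meets the environment for rule 1 (in an unstressed syllable) → [ə].

[ˈeɡəkəpɡə]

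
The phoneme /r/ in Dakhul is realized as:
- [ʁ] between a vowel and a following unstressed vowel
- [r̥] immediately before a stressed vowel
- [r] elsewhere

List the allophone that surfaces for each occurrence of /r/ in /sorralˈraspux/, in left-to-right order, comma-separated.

Occurrence 1 (position 3): no conditioning environment matches → elsewhere allophone [r].
Occurrence 2 (position 4): no conditioning environment matches → elsewhere allophone [r].
Occurrence 3 (position 7): immediately before a stressed vowel → [r̥].

[r], [r], [r̥]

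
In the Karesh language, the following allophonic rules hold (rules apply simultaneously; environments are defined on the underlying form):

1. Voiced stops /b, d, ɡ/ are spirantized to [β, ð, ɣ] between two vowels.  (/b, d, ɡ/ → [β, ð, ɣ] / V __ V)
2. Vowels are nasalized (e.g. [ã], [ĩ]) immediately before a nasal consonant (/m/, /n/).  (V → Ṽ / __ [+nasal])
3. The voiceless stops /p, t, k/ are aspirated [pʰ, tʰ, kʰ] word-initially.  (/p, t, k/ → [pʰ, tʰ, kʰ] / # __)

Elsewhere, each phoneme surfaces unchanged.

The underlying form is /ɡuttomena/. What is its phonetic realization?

[ɡuttõmẽna]

/ɡ/ (word-initial) fails the environment for rule 1, so it stays [ɡ].
/u/ (between /ɡ/ and /t/) fails the environment for rule 2, so it stays [u].
/t/ (between /u/ and /t/) fails the environment for rule 3, so it stays [t].
/t/ (between /t/ and /o/): rule 3 targets it, but not word-initially → unchanged [t].
/o/ (between /t/ and /m/): before a nasal consonant, so rule 2 applies → [õ].
/m/ (between /o/ and /e/): no rule targets it → [m].
/e/ (between /m/ and /n/): before a nasal consonant, so rule 2 applies → [ẽ].
/n/ — not in any rule's target class → [n].
/a/ (word-final) fails the environment for rule 2, so it stays [a].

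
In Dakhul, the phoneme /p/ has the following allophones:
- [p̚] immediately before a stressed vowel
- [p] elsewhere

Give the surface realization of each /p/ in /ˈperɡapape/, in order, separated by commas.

Occurrence 1 (position 1): immediately before a stressed vowel → [p̚].
Occurrence 2 (position 6): no conditioning environment matches → elsewhere allophone [p].
Occurrence 3 (position 8): no conditioning environment matches → elsewhere allophone [p].

[p̚], [p], [p]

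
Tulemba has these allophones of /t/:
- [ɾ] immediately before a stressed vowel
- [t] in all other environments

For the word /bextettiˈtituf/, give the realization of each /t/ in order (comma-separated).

Occurrence 1 (position 4): no conditioning environment matches → elsewhere allophone [t].
Occurrence 2 (position 6): no conditioning environment matches → elsewhere allophone [t].
Occurrence 3 (position 7): no conditioning environment matches → elsewhere allophone [t].
Occurrence 4 (position 9): immediately before a stressed vowel → [ɾ].
Occurrence 5 (position 11): no conditioning environment matches → elsewhere allophone [t].

[t], [t], [t], [ɾ], [t]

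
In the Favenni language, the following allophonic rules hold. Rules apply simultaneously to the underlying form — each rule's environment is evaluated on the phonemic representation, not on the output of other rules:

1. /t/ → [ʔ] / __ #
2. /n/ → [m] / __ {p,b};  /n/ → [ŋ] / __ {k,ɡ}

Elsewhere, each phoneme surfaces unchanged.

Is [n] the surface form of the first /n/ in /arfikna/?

Yes

/n/ — between /k/ and /a/; rule 2 does not apply here → [n].
The actual realization is [n], which matches [n].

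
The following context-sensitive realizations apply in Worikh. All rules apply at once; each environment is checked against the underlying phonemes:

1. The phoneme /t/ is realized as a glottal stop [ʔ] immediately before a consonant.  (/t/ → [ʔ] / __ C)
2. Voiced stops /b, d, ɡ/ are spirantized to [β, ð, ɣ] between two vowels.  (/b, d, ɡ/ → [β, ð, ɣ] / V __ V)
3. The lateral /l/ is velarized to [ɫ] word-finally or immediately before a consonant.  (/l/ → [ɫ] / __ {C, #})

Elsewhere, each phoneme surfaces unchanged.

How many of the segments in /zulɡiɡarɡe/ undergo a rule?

Segments that undergo a rule: /l/ → [ɫ] (rule 3); /ɡ/ → [ɣ] (rule 2).
All other segments surface unchanged.

2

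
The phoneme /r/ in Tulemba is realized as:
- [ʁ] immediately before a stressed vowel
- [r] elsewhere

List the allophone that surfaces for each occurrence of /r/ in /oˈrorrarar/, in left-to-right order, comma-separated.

Occurrence 1 (position 2): immediately before a stressed vowel → [ʁ].
Occurrence 2 (position 4): no conditioning environment matches → elsewhere allophone [r].
Occurrence 3 (position 5): no conditioning environment matches → elsewhere allophone [r].
Occurrence 4 (position 7): no conditioning environment matches → elsewhere allophone [r].
Occurrence 5 (position 9): no conditioning environment matches → elsewhere allophone [r].

[ʁ], [r], [r], [r], [r]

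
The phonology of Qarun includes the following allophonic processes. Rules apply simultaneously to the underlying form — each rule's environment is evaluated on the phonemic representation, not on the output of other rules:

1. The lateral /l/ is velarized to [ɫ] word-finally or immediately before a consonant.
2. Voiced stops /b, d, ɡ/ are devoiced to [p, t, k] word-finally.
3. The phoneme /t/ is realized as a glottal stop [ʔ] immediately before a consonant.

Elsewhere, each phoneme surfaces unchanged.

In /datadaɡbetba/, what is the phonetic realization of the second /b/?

/b/ — between /t/ and /a/; rule 2 does not apply here → [b].

[b]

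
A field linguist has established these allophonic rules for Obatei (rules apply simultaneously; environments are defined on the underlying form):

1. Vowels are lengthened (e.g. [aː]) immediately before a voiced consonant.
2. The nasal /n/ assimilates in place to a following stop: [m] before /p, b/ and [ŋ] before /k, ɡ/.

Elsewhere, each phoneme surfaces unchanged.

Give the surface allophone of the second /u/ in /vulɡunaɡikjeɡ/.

/u/ (between /ɡ/ and /n/) occurs before a voiced consonant → [uː] by rule 1.

[uː]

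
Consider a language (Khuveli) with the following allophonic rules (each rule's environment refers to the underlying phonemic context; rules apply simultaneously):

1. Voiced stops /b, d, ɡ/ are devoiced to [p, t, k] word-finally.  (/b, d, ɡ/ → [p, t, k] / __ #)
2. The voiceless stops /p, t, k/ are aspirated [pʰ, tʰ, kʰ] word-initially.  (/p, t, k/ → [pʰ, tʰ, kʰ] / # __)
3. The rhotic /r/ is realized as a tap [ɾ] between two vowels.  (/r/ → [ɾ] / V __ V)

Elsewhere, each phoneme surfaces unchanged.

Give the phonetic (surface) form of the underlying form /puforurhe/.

[pʰufoɾurhe]

/p/ (word-initial) occurs word-initially → [pʰ] by rule 2.
/r/ (between /o/ and /u/): between two vowels, so rule 3 applies → [ɾ].
/r/ (between /u/ and /h/): rule 3 targets it, but not between two vowels → unchanged [r].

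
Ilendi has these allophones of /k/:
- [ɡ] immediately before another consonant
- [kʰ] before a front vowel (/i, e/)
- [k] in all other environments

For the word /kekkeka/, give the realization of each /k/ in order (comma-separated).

Occurrence 1 (position 1): before a front vowel (/i, e/) → [kʰ].
Occurrence 2 (position 3): immediately before another consonant → [ɡ].
Occurrence 3 (position 4): before a front vowel (/i, e/) → [kʰ].
Occurrence 4 (position 6): no conditioning environment matches → elsewhere allophone [k].

[kʰ], [ɡ], [kʰ], [k]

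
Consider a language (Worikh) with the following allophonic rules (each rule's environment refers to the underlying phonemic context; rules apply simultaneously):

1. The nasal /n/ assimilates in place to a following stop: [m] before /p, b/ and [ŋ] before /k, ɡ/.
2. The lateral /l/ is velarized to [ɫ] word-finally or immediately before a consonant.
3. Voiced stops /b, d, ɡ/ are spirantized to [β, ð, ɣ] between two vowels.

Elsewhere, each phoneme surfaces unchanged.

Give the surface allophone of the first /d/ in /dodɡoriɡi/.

/d/ (word-initial): rule 3 targets it, but not between two vowels → unchanged [d].

[d]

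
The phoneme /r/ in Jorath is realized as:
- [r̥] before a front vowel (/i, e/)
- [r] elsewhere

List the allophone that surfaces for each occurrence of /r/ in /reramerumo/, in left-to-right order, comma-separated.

Occurrence 1 (position 1): before a front vowel (/i, e/) → [r̥].
Occurrence 2 (position 3): no conditioning environment matches → elsewhere allophone [r].
Occurrence 3 (position 7): no conditioning environment matches → elsewhere allophone [r].

[r̥], [r], [r]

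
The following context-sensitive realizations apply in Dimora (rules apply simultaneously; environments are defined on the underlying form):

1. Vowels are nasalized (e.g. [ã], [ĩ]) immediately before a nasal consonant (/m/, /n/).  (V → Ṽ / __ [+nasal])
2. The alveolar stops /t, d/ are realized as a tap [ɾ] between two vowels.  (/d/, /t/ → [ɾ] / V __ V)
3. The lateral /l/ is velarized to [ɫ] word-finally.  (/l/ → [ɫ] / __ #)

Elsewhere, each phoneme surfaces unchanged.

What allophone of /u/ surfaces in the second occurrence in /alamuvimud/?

[u]

/u/ — between /m/ and /d/; rule 1 does not apply here → [u].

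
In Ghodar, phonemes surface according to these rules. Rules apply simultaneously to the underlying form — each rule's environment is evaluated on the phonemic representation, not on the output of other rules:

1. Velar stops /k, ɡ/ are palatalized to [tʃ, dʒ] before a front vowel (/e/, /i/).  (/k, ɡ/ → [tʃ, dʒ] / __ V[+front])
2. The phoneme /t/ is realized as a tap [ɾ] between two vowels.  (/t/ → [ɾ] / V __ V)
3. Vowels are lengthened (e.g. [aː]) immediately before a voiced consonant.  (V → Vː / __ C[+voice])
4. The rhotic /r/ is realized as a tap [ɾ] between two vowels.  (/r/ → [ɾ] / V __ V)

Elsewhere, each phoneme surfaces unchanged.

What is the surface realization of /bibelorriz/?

[biːbeːloːrriːz]

/b/ — not in any rule's target class → [b].
Rule 3 applies to /i/ (between /b/ and /b/: before a voiced consonant) → [iː].
/b/ — not in any rule's target class → [b].
/e/ — between /b/ and /l/, before a voiced consonant — surfaces as [eː] (rule 3).
/l/ (between /e/ and /o/) is unaffected → [l].
Rule 3 applies to /o/ (between /l/ and /r/: before a voiced consonant) → [oː].
/r/ (between /o/ and /r/): rule 4 targets it, but not between two vowels → unchanged [r].
/r/ (between /r/ and /i/) is in the target of rule 4 but the environment (between two vowels) is not met → [r].
/i/ (between /r/ and /z/): before a voiced consonant, so rule 3 applies → [iː].
/z/ (word-final): no rule targets it → [z].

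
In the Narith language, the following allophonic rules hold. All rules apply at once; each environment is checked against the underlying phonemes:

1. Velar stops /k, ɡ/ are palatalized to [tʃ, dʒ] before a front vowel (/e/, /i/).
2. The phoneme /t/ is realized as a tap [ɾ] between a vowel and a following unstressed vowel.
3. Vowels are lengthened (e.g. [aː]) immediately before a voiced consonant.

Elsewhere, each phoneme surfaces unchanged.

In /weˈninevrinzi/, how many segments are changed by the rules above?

4

Segments that undergo a rule: /e/ → [eː] (rule 3); /i/ → [iː] (rule 3); /e/ → [eː] (rule 3); /i/ → [iː] (rule 3).
All other segments surface unchanged.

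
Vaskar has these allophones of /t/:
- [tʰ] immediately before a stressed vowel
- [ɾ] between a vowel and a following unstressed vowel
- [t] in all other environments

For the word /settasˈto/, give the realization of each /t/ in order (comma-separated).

[t], [t], [tʰ]

Occurrence 1 (position 3): no conditioning environment matches → elsewhere allophone [t].
Occurrence 2 (position 4): no conditioning environment matches → elsewhere allophone [t].
Occurrence 3 (position 7): immediately before a stressed vowel → [tʰ].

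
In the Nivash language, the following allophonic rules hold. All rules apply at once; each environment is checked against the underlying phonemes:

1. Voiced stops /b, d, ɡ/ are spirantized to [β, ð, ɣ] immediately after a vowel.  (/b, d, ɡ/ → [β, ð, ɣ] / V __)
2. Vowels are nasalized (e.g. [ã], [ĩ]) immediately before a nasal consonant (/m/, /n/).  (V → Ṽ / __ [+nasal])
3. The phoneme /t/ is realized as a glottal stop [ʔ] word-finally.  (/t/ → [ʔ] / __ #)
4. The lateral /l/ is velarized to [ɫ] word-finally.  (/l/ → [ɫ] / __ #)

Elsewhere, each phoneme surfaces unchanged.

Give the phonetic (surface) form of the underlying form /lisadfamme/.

[lisaðfãmme]

/l/ (word-initial) is in the target of rule 4 but the environment (word-finally) is not met → [l].
/i/ (between /l/ and /s/) is in the target of rule 2 but the environment (before a nasal consonant) is not met → [i].
/s/ (between /i/ and /a/): no rule targets it → [s].
/a/ (between /s/ and /d/) is in the target of rule 2 but the environment (before a nasal consonant) is not met → [a].
Rule 1 applies to /d/ (between /a/ and /f/: immediately after a vowel) → [ð].
/f/ (between /d/ and /a/): no rule targets it → [f].
/a/ (between /f/ and /m/) occurs before a nasal consonant → [ã] by rule 2.
/m/ (between /a/ and /m/) is unaffected → [m].
/m/ — not in any rule's target class → [m].
/e/ (word-final): rule 2 targets it, but not before a nasal consonant → unchanged [e].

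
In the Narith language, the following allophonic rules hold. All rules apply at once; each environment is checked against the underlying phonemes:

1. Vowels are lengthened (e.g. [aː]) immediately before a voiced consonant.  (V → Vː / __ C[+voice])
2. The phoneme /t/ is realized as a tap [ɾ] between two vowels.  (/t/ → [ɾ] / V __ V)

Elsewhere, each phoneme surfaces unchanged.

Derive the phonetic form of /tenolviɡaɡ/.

/t/ (word-initial) fails the environment for rule 2, so it stays [t].
/e/ — between /t/ and /n/, before a voiced consonant — surfaces as [eː] (rule 1).
/o/ (between /n/ and /l/): before a voiced consonant, so rule 1 applies → [oː].
/i/ meets the environment for rule 1 (before a voiced consonant) → [iː].
Rule 1 applies to /a/ (between /ɡ/ and /ɡ/: before a voiced consonant) → [aː].

[teːnoːlviːɡaːɡ]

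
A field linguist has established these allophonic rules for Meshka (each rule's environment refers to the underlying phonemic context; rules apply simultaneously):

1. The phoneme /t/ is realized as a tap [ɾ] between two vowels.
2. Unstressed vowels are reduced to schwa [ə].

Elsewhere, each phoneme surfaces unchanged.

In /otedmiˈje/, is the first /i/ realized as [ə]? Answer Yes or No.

/i/ meets the environment for rule 2 (in an unstressed syllable) → [ə].
The actual realization is [ə], which matches [ə].

Yes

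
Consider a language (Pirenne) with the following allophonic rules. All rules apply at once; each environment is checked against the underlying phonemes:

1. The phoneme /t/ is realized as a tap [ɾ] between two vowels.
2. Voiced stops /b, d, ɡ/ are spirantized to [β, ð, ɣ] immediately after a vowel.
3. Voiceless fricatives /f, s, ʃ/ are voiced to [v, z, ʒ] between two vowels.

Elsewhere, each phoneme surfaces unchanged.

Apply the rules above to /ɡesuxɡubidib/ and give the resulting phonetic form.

[ɡezuxɡuβiðiβ]

/ɡ/ — word-initial; rule 2 does not apply here → [ɡ].
/s/ (between /e/ and /u/): between two vowels, so rule 3 applies → [z].
/ɡ/ — between /x/ and /u/; rule 2 does not apply here → [ɡ].
Rule 2 applies to /b/ (between /u/ and /i/: immediately after a vowel) → [β].
Rule 2 applies to /d/ (between /i/ and /i/: immediately after a vowel) → [ð].
/b/ (word-final) occurs immediately after a vowel → [β] by rule 2.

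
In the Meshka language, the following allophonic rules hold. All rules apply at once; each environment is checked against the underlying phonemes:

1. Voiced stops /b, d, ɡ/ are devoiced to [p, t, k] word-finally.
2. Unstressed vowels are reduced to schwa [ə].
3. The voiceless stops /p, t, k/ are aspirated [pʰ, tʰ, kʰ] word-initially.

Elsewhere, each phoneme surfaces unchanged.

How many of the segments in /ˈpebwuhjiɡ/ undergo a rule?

Segments that undergo a rule: /p/ → [pʰ] (rule 3); /u/ → [ə] (rule 2); /i/ → [ə] (rule 2); /ɡ/ → [k] (rule 1).
All other segments surface unchanged.

4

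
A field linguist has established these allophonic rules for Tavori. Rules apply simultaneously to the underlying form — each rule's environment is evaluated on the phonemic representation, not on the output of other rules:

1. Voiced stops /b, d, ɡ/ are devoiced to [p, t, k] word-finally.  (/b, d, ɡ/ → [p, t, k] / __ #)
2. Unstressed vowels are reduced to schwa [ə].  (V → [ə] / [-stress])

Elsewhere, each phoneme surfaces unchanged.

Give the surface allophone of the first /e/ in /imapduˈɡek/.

/e/ (between /ɡ/ and /k/) is in the target of rule 2 but the environment (in an unstressed syllable) is not met → [e].

[e]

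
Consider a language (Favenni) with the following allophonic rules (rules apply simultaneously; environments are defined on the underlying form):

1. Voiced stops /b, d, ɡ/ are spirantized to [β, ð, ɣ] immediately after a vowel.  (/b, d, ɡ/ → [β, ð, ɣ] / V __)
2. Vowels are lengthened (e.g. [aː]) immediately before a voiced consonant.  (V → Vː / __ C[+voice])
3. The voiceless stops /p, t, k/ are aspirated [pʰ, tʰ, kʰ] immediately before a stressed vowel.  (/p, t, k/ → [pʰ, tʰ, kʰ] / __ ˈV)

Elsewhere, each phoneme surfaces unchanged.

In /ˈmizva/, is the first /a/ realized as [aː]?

No

/a/ (word-final): rule 2 targets it, but not before a voiced consonant → unchanged [a].
The actual realization is [a], not [aː].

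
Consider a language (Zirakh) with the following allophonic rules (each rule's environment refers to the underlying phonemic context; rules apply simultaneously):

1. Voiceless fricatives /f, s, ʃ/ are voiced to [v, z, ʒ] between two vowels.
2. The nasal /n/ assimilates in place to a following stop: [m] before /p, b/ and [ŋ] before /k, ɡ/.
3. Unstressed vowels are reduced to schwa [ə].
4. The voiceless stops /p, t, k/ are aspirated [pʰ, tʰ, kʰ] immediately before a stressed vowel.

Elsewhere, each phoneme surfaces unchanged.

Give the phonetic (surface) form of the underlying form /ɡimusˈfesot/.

/ɡ/ (word-initial) is unaffected → [ɡ].
Rule 3 applies to /i/ (between /ɡ/ and /m/: in an unstressed syllable) → [ə].
/m/ (between /i/ and /u/): no rule targets it → [m].
/u/ (between /m/ and /s/): in an unstressed syllable, so rule 3 applies → [ə].
/s/ — between /u/ and /f/; rule 1 does not apply here → [s].
/f/ (between /s/ and /e/) fails the environment for rule 1, so it stays [f].
/e/ (between /f/ and /s/): rule 3 targets it, but not in an unstressed syllable → unchanged [e].
/s/ meets the environment for rule 1 (between two vowels) → [z].
/o/ (between /s/ and /t/) occurs in an unstressed syllable → [ə] by rule 3.
/t/ (word-final) fails the environment for rule 4, so it stays [t].

[ɡəməsˈfezət]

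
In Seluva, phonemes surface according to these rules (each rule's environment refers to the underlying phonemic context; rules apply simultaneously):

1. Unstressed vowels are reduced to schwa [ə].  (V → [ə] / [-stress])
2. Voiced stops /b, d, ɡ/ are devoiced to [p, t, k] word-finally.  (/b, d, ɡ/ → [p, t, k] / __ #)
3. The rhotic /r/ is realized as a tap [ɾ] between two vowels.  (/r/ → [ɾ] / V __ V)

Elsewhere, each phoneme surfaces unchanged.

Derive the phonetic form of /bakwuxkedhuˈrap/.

/b/ — word-initial; rule 2 does not apply here → [b].
/a/ meets the environment for rule 1 (in an unstressed syllable) → [ə].
Rule 1 applies to /u/ (between /w/ and /x/: in an unstressed syllable) → [ə].
/e/ — between /k/ and /d/, in an unstressed syllable — surfaces as [ə] (rule 1).
/d/ (between /e/ and /h/) fails the environment for rule 2, so it stays [d].
/u/ — between /h/ and /r/, in an unstressed syllable — surfaces as [ə] (rule 1).
/r/ (between /u/ and /a/) occurs between two vowels → [ɾ] by rule 3.
/a/ — between /r/ and /p/; rule 1 does not apply here → [a].

[bəkwəxkədhəˈɾap]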